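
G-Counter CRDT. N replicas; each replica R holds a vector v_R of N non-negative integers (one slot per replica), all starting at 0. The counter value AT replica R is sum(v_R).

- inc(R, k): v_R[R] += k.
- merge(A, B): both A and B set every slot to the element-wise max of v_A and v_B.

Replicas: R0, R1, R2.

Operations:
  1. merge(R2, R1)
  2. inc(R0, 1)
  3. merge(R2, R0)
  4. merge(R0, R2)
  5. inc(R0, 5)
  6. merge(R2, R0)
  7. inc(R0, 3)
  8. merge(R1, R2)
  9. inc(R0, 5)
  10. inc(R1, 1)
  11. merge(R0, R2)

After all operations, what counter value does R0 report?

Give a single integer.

Answer: 14

Derivation:
Op 1: merge R2<->R1 -> R2=(0,0,0) R1=(0,0,0)
Op 2: inc R0 by 1 -> R0=(1,0,0) value=1
Op 3: merge R2<->R0 -> R2=(1,0,0) R0=(1,0,0)
Op 4: merge R0<->R2 -> R0=(1,0,0) R2=(1,0,0)
Op 5: inc R0 by 5 -> R0=(6,0,0) value=6
Op 6: merge R2<->R0 -> R2=(6,0,0) R0=(6,0,0)
Op 7: inc R0 by 3 -> R0=(9,0,0) value=9
Op 8: merge R1<->R2 -> R1=(6,0,0) R2=(6,0,0)
Op 9: inc R0 by 5 -> R0=(14,0,0) value=14
Op 10: inc R1 by 1 -> R1=(6,1,0) value=7
Op 11: merge R0<->R2 -> R0=(14,0,0) R2=(14,0,0)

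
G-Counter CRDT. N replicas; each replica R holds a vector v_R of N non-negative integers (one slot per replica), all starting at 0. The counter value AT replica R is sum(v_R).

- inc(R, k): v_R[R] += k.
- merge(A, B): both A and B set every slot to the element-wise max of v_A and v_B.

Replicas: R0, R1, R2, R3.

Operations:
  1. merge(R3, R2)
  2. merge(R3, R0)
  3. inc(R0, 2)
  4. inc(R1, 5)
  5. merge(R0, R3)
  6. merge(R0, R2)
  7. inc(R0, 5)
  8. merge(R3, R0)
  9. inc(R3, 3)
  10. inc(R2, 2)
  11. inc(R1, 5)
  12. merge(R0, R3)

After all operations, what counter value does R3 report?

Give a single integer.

Op 1: merge R3<->R2 -> R3=(0,0,0,0) R2=(0,0,0,0)
Op 2: merge R3<->R0 -> R3=(0,0,0,0) R0=(0,0,0,0)
Op 3: inc R0 by 2 -> R0=(2,0,0,0) value=2
Op 4: inc R1 by 5 -> R1=(0,5,0,0) value=5
Op 5: merge R0<->R3 -> R0=(2,0,0,0) R3=(2,0,0,0)
Op 6: merge R0<->R2 -> R0=(2,0,0,0) R2=(2,0,0,0)
Op 7: inc R0 by 5 -> R0=(7,0,0,0) value=7
Op 8: merge R3<->R0 -> R3=(7,0,0,0) R0=(7,0,0,0)
Op 9: inc R3 by 3 -> R3=(7,0,0,3) value=10
Op 10: inc R2 by 2 -> R2=(2,0,2,0) value=4
Op 11: inc R1 by 5 -> R1=(0,10,0,0) value=10
Op 12: merge R0<->R3 -> R0=(7,0,0,3) R3=(7,0,0,3)

Answer: 10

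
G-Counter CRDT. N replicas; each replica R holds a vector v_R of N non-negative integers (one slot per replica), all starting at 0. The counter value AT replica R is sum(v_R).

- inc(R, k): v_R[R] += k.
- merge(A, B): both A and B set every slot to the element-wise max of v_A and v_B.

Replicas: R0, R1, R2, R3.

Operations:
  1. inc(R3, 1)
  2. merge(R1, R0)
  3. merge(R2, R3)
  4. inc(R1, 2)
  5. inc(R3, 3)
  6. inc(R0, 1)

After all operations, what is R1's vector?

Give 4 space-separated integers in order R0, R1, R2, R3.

Answer: 0 2 0 0

Derivation:
Op 1: inc R3 by 1 -> R3=(0,0,0,1) value=1
Op 2: merge R1<->R0 -> R1=(0,0,0,0) R0=(0,0,0,0)
Op 3: merge R2<->R3 -> R2=(0,0,0,1) R3=(0,0,0,1)
Op 4: inc R1 by 2 -> R1=(0,2,0,0) value=2
Op 5: inc R3 by 3 -> R3=(0,0,0,4) value=4
Op 6: inc R0 by 1 -> R0=(1,0,0,0) value=1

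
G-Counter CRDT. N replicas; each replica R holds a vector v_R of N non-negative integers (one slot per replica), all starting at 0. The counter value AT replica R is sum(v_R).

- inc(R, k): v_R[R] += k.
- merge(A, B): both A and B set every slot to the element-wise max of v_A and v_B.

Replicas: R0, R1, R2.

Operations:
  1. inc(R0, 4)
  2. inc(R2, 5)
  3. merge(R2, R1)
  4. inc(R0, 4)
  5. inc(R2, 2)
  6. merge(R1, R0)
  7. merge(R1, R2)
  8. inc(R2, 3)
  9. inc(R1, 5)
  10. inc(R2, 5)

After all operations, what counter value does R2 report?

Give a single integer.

Op 1: inc R0 by 4 -> R0=(4,0,0) value=4
Op 2: inc R2 by 5 -> R2=(0,0,5) value=5
Op 3: merge R2<->R1 -> R2=(0,0,5) R1=(0,0,5)
Op 4: inc R0 by 4 -> R0=(8,0,0) value=8
Op 5: inc R2 by 2 -> R2=(0,0,7) value=7
Op 6: merge R1<->R0 -> R1=(8,0,5) R0=(8,0,5)
Op 7: merge R1<->R2 -> R1=(8,0,7) R2=(8,0,7)
Op 8: inc R2 by 3 -> R2=(8,0,10) value=18
Op 9: inc R1 by 5 -> R1=(8,5,7) value=20
Op 10: inc R2 by 5 -> R2=(8,0,15) value=23

Answer: 23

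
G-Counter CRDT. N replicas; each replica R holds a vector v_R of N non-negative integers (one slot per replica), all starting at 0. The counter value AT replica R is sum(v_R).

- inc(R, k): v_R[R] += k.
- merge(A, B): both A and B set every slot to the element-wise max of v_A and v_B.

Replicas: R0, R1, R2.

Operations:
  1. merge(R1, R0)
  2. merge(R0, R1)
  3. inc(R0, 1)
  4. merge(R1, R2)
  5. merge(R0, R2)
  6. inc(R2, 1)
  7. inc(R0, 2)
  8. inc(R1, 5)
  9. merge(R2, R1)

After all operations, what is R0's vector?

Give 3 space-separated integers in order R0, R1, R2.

Answer: 3 0 0

Derivation:
Op 1: merge R1<->R0 -> R1=(0,0,0) R0=(0,0,0)
Op 2: merge R0<->R1 -> R0=(0,0,0) R1=(0,0,0)
Op 3: inc R0 by 1 -> R0=(1,0,0) value=1
Op 4: merge R1<->R2 -> R1=(0,0,0) R2=(0,0,0)
Op 5: merge R0<->R2 -> R0=(1,0,0) R2=(1,0,0)
Op 6: inc R2 by 1 -> R2=(1,0,1) value=2
Op 7: inc R0 by 2 -> R0=(3,0,0) value=3
Op 8: inc R1 by 5 -> R1=(0,5,0) value=5
Op 9: merge R2<->R1 -> R2=(1,5,1) R1=(1,5,1)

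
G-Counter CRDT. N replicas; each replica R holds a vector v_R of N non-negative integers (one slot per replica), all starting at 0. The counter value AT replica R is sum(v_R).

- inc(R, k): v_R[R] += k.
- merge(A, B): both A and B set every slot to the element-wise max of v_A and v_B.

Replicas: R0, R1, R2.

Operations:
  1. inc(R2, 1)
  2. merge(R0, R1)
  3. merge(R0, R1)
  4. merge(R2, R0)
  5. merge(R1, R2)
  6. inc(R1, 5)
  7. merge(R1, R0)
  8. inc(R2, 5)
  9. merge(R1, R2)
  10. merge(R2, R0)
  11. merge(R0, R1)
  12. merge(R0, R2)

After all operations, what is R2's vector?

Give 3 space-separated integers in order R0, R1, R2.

Answer: 0 5 6

Derivation:
Op 1: inc R2 by 1 -> R2=(0,0,1) value=1
Op 2: merge R0<->R1 -> R0=(0,0,0) R1=(0,0,0)
Op 3: merge R0<->R1 -> R0=(0,0,0) R1=(0,0,0)
Op 4: merge R2<->R0 -> R2=(0,0,1) R0=(0,0,1)
Op 5: merge R1<->R2 -> R1=(0,0,1) R2=(0,0,1)
Op 6: inc R1 by 5 -> R1=(0,5,1) value=6
Op 7: merge R1<->R0 -> R1=(0,5,1) R0=(0,5,1)
Op 8: inc R2 by 5 -> R2=(0,0,6) value=6
Op 9: merge R1<->R2 -> R1=(0,5,6) R2=(0,5,6)
Op 10: merge R2<->R0 -> R2=(0,5,6) R0=(0,5,6)
Op 11: merge R0<->R1 -> R0=(0,5,6) R1=(0,5,6)
Op 12: merge R0<->R2 -> R0=(0,5,6) R2=(0,5,6)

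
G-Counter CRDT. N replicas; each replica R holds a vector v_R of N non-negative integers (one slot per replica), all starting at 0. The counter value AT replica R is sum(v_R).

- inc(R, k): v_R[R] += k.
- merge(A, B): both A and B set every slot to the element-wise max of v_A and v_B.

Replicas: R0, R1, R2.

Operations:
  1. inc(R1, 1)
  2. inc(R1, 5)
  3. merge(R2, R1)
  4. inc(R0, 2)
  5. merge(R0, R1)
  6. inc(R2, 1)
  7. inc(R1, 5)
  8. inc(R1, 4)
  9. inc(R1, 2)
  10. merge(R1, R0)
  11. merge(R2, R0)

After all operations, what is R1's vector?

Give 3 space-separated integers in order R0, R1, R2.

Answer: 2 17 0

Derivation:
Op 1: inc R1 by 1 -> R1=(0,1,0) value=1
Op 2: inc R1 by 5 -> R1=(0,6,0) value=6
Op 3: merge R2<->R1 -> R2=(0,6,0) R1=(0,6,0)
Op 4: inc R0 by 2 -> R0=(2,0,0) value=2
Op 5: merge R0<->R1 -> R0=(2,6,0) R1=(2,6,0)
Op 6: inc R2 by 1 -> R2=(0,6,1) value=7
Op 7: inc R1 by 5 -> R1=(2,11,0) value=13
Op 8: inc R1 by 4 -> R1=(2,15,0) value=17
Op 9: inc R1 by 2 -> R1=(2,17,0) value=19
Op 10: merge R1<->R0 -> R1=(2,17,0) R0=(2,17,0)
Op 11: merge R2<->R0 -> R2=(2,17,1) R0=(2,17,1)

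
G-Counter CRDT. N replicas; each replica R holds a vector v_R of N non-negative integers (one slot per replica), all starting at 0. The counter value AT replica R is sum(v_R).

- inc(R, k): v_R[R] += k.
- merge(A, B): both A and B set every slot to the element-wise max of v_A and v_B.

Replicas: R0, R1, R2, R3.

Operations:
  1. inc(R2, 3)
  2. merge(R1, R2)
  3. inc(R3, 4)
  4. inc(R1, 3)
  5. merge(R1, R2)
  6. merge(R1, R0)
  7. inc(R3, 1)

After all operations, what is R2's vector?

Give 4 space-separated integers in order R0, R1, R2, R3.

Answer: 0 3 3 0

Derivation:
Op 1: inc R2 by 3 -> R2=(0,0,3,0) value=3
Op 2: merge R1<->R2 -> R1=(0,0,3,0) R2=(0,0,3,0)
Op 3: inc R3 by 4 -> R3=(0,0,0,4) value=4
Op 4: inc R1 by 3 -> R1=(0,3,3,0) value=6
Op 5: merge R1<->R2 -> R1=(0,3,3,0) R2=(0,3,3,0)
Op 6: merge R1<->R0 -> R1=(0,3,3,0) R0=(0,3,3,0)
Op 7: inc R3 by 1 -> R3=(0,0,0,5) value=5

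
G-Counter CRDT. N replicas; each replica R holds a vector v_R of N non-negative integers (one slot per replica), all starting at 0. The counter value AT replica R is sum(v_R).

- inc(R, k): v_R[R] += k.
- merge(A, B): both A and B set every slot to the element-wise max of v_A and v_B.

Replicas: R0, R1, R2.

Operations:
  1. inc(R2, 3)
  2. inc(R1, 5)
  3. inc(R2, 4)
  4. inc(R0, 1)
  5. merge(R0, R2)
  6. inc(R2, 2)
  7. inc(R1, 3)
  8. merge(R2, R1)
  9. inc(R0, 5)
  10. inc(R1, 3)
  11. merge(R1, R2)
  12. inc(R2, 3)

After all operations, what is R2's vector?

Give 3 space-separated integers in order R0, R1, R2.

Answer: 1 11 12

Derivation:
Op 1: inc R2 by 3 -> R2=(0,0,3) value=3
Op 2: inc R1 by 5 -> R1=(0,5,0) value=5
Op 3: inc R2 by 4 -> R2=(0,0,7) value=7
Op 4: inc R0 by 1 -> R0=(1,0,0) value=1
Op 5: merge R0<->R2 -> R0=(1,0,7) R2=(1,0,7)
Op 6: inc R2 by 2 -> R2=(1,0,9) value=10
Op 7: inc R1 by 3 -> R1=(0,8,0) value=8
Op 8: merge R2<->R1 -> R2=(1,8,9) R1=(1,8,9)
Op 9: inc R0 by 5 -> R0=(6,0,7) value=13
Op 10: inc R1 by 3 -> R1=(1,11,9) value=21
Op 11: merge R1<->R2 -> R1=(1,11,9) R2=(1,11,9)
Op 12: inc R2 by 3 -> R2=(1,11,12) value=24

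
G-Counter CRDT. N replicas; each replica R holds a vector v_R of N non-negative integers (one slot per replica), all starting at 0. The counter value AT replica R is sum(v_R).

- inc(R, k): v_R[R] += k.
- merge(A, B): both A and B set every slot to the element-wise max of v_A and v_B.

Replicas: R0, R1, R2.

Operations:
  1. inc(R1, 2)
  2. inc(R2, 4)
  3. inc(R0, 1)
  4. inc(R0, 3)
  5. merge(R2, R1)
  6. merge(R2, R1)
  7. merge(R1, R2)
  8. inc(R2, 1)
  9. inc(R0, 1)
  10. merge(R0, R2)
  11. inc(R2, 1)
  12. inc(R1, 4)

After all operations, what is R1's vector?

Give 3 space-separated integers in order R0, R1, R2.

Answer: 0 6 4

Derivation:
Op 1: inc R1 by 2 -> R1=(0,2,0) value=2
Op 2: inc R2 by 4 -> R2=(0,0,4) value=4
Op 3: inc R0 by 1 -> R0=(1,0,0) value=1
Op 4: inc R0 by 3 -> R0=(4,0,0) value=4
Op 5: merge R2<->R1 -> R2=(0,2,4) R1=(0,2,4)
Op 6: merge R2<->R1 -> R2=(0,2,4) R1=(0,2,4)
Op 7: merge R1<->R2 -> R1=(0,2,4) R2=(0,2,4)
Op 8: inc R2 by 1 -> R2=(0,2,5) value=7
Op 9: inc R0 by 1 -> R0=(5,0,0) value=5
Op 10: merge R0<->R2 -> R0=(5,2,5) R2=(5,2,5)
Op 11: inc R2 by 1 -> R2=(5,2,6) value=13
Op 12: inc R1 by 4 -> R1=(0,6,4) value=10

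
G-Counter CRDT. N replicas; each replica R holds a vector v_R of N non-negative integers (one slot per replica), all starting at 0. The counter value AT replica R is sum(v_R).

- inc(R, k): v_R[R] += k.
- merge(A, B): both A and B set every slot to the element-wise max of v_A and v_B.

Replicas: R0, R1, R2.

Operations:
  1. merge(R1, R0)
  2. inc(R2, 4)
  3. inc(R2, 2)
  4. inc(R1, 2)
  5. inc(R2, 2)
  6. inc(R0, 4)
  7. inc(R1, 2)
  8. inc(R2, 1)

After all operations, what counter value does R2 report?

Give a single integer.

Op 1: merge R1<->R0 -> R1=(0,0,0) R0=(0,0,0)
Op 2: inc R2 by 4 -> R2=(0,0,4) value=4
Op 3: inc R2 by 2 -> R2=(0,0,6) value=6
Op 4: inc R1 by 2 -> R1=(0,2,0) value=2
Op 5: inc R2 by 2 -> R2=(0,0,8) value=8
Op 6: inc R0 by 4 -> R0=(4,0,0) value=4
Op 7: inc R1 by 2 -> R1=(0,4,0) value=4
Op 8: inc R2 by 1 -> R2=(0,0,9) value=9

Answer: 9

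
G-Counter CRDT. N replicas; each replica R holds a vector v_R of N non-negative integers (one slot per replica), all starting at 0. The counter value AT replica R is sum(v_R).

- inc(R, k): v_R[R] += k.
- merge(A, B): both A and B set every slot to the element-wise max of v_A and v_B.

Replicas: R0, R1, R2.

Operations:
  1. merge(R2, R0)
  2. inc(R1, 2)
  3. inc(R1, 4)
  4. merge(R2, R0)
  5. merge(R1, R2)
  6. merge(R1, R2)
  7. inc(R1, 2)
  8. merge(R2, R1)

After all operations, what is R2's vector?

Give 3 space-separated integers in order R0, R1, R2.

Answer: 0 8 0

Derivation:
Op 1: merge R2<->R0 -> R2=(0,0,0) R0=(0,0,0)
Op 2: inc R1 by 2 -> R1=(0,2,0) value=2
Op 3: inc R1 by 4 -> R1=(0,6,0) value=6
Op 4: merge R2<->R0 -> R2=(0,0,0) R0=(0,0,0)
Op 5: merge R1<->R2 -> R1=(0,6,0) R2=(0,6,0)
Op 6: merge R1<->R2 -> R1=(0,6,0) R2=(0,6,0)
Op 7: inc R1 by 2 -> R1=(0,8,0) value=8
Op 8: merge R2<->R1 -> R2=(0,8,0) R1=(0,8,0)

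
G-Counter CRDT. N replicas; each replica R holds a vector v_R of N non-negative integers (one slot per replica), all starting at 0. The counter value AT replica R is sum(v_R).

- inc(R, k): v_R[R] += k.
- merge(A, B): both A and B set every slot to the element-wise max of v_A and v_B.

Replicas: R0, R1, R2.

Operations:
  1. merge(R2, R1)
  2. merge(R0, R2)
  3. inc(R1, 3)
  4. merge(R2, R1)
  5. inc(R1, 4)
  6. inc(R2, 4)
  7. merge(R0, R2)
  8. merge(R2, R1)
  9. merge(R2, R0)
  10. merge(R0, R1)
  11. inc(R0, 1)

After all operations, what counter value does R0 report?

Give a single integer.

Op 1: merge R2<->R1 -> R2=(0,0,0) R1=(0,0,0)
Op 2: merge R0<->R2 -> R0=(0,0,0) R2=(0,0,0)
Op 3: inc R1 by 3 -> R1=(0,3,0) value=3
Op 4: merge R2<->R1 -> R2=(0,3,0) R1=(0,3,0)
Op 5: inc R1 by 4 -> R1=(0,7,0) value=7
Op 6: inc R2 by 4 -> R2=(0,3,4) value=7
Op 7: merge R0<->R2 -> R0=(0,3,4) R2=(0,3,4)
Op 8: merge R2<->R1 -> R2=(0,7,4) R1=(0,7,4)
Op 9: merge R2<->R0 -> R2=(0,7,4) R0=(0,7,4)
Op 10: merge R0<->R1 -> R0=(0,7,4) R1=(0,7,4)
Op 11: inc R0 by 1 -> R0=(1,7,4) value=12

Answer: 12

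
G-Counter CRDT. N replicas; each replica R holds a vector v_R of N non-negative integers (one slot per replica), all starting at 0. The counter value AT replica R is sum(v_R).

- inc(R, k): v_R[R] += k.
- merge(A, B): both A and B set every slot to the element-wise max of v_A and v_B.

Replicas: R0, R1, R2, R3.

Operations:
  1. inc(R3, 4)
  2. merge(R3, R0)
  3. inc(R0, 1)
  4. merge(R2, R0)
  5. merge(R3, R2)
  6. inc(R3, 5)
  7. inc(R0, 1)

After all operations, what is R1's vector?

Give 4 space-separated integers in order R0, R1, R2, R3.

Answer: 0 0 0 0

Derivation:
Op 1: inc R3 by 4 -> R3=(0,0,0,4) value=4
Op 2: merge R3<->R0 -> R3=(0,0,0,4) R0=(0,0,0,4)
Op 3: inc R0 by 1 -> R0=(1,0,0,4) value=5
Op 4: merge R2<->R0 -> R2=(1,0,0,4) R0=(1,0,0,4)
Op 5: merge R3<->R2 -> R3=(1,0,0,4) R2=(1,0,0,4)
Op 6: inc R3 by 5 -> R3=(1,0,0,9) value=10
Op 7: inc R0 by 1 -> R0=(2,0,0,4) value=6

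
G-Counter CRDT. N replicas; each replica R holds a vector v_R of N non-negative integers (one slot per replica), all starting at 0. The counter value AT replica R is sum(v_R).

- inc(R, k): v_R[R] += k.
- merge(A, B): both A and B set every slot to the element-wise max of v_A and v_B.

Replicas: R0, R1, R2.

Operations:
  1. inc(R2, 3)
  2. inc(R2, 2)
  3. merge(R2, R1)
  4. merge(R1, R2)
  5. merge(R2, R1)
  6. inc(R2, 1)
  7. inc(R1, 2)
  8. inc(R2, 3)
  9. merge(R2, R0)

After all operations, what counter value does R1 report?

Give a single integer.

Answer: 7

Derivation:
Op 1: inc R2 by 3 -> R2=(0,0,3) value=3
Op 2: inc R2 by 2 -> R2=(0,0,5) value=5
Op 3: merge R2<->R1 -> R2=(0,0,5) R1=(0,0,5)
Op 4: merge R1<->R2 -> R1=(0,0,5) R2=(0,0,5)
Op 5: merge R2<->R1 -> R2=(0,0,5) R1=(0,0,5)
Op 6: inc R2 by 1 -> R2=(0,0,6) value=6
Op 7: inc R1 by 2 -> R1=(0,2,5) value=7
Op 8: inc R2 by 3 -> R2=(0,0,9) value=9
Op 9: merge R2<->R0 -> R2=(0,0,9) R0=(0,0,9)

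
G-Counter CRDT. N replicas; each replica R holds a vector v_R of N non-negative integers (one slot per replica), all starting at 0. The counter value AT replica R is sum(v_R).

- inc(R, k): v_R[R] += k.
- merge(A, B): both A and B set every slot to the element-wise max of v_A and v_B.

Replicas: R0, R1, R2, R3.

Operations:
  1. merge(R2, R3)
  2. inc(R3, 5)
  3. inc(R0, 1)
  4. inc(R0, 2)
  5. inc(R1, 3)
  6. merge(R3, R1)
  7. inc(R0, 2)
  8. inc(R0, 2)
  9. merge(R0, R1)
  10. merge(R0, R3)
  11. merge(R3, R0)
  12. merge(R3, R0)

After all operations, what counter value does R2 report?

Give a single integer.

Op 1: merge R2<->R3 -> R2=(0,0,0,0) R3=(0,0,0,0)
Op 2: inc R3 by 5 -> R3=(0,0,0,5) value=5
Op 3: inc R0 by 1 -> R0=(1,0,0,0) value=1
Op 4: inc R0 by 2 -> R0=(3,0,0,0) value=3
Op 5: inc R1 by 3 -> R1=(0,3,0,0) value=3
Op 6: merge R3<->R1 -> R3=(0,3,0,5) R1=(0,3,0,5)
Op 7: inc R0 by 2 -> R0=(5,0,0,0) value=5
Op 8: inc R0 by 2 -> R0=(7,0,0,0) value=7
Op 9: merge R0<->R1 -> R0=(7,3,0,5) R1=(7,3,0,5)
Op 10: merge R0<->R3 -> R0=(7,3,0,5) R3=(7,3,0,5)
Op 11: merge R3<->R0 -> R3=(7,3,0,5) R0=(7,3,0,5)
Op 12: merge R3<->R0 -> R3=(7,3,0,5) R0=(7,3,0,5)

Answer: 0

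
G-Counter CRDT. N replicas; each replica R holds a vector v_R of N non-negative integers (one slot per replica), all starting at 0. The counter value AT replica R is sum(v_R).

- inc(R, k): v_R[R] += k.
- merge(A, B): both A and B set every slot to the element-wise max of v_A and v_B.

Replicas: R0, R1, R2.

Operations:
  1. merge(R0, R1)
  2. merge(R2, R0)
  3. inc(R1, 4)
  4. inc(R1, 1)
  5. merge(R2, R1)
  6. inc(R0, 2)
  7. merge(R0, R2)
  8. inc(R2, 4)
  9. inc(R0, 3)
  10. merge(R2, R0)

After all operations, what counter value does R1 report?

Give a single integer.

Answer: 5

Derivation:
Op 1: merge R0<->R1 -> R0=(0,0,0) R1=(0,0,0)
Op 2: merge R2<->R0 -> R2=(0,0,0) R0=(0,0,0)
Op 3: inc R1 by 4 -> R1=(0,4,0) value=4
Op 4: inc R1 by 1 -> R1=(0,5,0) value=5
Op 5: merge R2<->R1 -> R2=(0,5,0) R1=(0,5,0)
Op 6: inc R0 by 2 -> R0=(2,0,0) value=2
Op 7: merge R0<->R2 -> R0=(2,5,0) R2=(2,5,0)
Op 8: inc R2 by 4 -> R2=(2,5,4) value=11
Op 9: inc R0 by 3 -> R0=(5,5,0) value=10
Op 10: merge R2<->R0 -> R2=(5,5,4) R0=(5,5,4)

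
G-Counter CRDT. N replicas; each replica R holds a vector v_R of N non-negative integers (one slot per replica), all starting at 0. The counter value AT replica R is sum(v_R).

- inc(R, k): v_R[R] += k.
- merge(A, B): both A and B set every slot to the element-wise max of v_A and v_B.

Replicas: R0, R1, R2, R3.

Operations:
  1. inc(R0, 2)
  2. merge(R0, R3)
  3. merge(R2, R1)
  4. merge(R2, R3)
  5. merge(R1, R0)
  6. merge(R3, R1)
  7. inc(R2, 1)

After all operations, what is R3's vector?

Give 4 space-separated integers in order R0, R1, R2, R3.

Op 1: inc R0 by 2 -> R0=(2,0,0,0) value=2
Op 2: merge R0<->R3 -> R0=(2,0,0,0) R3=(2,0,0,0)
Op 3: merge R2<->R1 -> R2=(0,0,0,0) R1=(0,0,0,0)
Op 4: merge R2<->R3 -> R2=(2,0,0,0) R3=(2,0,0,0)
Op 5: merge R1<->R0 -> R1=(2,0,0,0) R0=(2,0,0,0)
Op 6: merge R3<->R1 -> R3=(2,0,0,0) R1=(2,0,0,0)
Op 7: inc R2 by 1 -> R2=(2,0,1,0) value=3

Answer: 2 0 0 0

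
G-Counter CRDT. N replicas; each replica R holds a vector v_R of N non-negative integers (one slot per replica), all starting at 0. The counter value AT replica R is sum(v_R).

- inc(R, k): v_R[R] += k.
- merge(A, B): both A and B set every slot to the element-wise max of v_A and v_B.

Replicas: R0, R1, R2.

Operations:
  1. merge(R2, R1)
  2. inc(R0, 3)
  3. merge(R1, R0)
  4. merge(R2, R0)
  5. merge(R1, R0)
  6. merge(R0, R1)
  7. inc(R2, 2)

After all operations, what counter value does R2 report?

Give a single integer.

Op 1: merge R2<->R1 -> R2=(0,0,0) R1=(0,0,0)
Op 2: inc R0 by 3 -> R0=(3,0,0) value=3
Op 3: merge R1<->R0 -> R1=(3,0,0) R0=(3,0,0)
Op 4: merge R2<->R0 -> R2=(3,0,0) R0=(3,0,0)
Op 5: merge R1<->R0 -> R1=(3,0,0) R0=(3,0,0)
Op 6: merge R0<->R1 -> R0=(3,0,0) R1=(3,0,0)
Op 7: inc R2 by 2 -> R2=(3,0,2) value=5

Answer: 5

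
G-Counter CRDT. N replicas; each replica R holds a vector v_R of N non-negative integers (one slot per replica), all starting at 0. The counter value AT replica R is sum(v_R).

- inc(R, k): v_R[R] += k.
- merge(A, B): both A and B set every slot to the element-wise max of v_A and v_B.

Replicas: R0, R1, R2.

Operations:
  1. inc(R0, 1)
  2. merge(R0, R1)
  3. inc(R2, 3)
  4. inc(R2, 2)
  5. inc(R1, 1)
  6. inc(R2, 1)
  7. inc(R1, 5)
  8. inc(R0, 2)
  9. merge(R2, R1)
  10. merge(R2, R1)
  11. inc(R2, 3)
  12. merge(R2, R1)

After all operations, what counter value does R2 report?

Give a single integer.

Op 1: inc R0 by 1 -> R0=(1,0,0) value=1
Op 2: merge R0<->R1 -> R0=(1,0,0) R1=(1,0,0)
Op 3: inc R2 by 3 -> R2=(0,0,3) value=3
Op 4: inc R2 by 2 -> R2=(0,0,5) value=5
Op 5: inc R1 by 1 -> R1=(1,1,0) value=2
Op 6: inc R2 by 1 -> R2=(0,0,6) value=6
Op 7: inc R1 by 5 -> R1=(1,6,0) value=7
Op 8: inc R0 by 2 -> R0=(3,0,0) value=3
Op 9: merge R2<->R1 -> R2=(1,6,6) R1=(1,6,6)
Op 10: merge R2<->R1 -> R2=(1,6,6) R1=(1,6,6)
Op 11: inc R2 by 3 -> R2=(1,6,9) value=16
Op 12: merge R2<->R1 -> R2=(1,6,9) R1=(1,6,9)

Answer: 16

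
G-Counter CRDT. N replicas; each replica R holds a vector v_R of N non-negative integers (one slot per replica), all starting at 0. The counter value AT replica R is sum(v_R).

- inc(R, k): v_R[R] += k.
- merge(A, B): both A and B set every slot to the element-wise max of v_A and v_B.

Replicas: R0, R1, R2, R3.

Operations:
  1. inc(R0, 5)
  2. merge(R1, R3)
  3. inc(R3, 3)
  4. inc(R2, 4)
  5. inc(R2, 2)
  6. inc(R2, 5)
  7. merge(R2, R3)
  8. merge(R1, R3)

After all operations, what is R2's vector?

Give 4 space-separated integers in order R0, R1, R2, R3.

Op 1: inc R0 by 5 -> R0=(5,0,0,0) value=5
Op 2: merge R1<->R3 -> R1=(0,0,0,0) R3=(0,0,0,0)
Op 3: inc R3 by 3 -> R3=(0,0,0,3) value=3
Op 4: inc R2 by 4 -> R2=(0,0,4,0) value=4
Op 5: inc R2 by 2 -> R2=(0,0,6,0) value=6
Op 6: inc R2 by 5 -> R2=(0,0,11,0) value=11
Op 7: merge R2<->R3 -> R2=(0,0,11,3) R3=(0,0,11,3)
Op 8: merge R1<->R3 -> R1=(0,0,11,3) R3=(0,0,11,3)

Answer: 0 0 11 3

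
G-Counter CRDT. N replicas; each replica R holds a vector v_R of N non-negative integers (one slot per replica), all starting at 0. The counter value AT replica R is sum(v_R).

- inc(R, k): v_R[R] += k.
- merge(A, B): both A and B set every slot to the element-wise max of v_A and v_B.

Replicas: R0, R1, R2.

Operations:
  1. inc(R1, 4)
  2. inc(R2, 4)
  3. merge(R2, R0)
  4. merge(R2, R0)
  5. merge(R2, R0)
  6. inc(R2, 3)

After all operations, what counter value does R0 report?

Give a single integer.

Op 1: inc R1 by 4 -> R1=(0,4,0) value=4
Op 2: inc R2 by 4 -> R2=(0,0,4) value=4
Op 3: merge R2<->R0 -> R2=(0,0,4) R0=(0,0,4)
Op 4: merge R2<->R0 -> R2=(0,0,4) R0=(0,0,4)
Op 5: merge R2<->R0 -> R2=(0,0,4) R0=(0,0,4)
Op 6: inc R2 by 3 -> R2=(0,0,7) value=7

Answer: 4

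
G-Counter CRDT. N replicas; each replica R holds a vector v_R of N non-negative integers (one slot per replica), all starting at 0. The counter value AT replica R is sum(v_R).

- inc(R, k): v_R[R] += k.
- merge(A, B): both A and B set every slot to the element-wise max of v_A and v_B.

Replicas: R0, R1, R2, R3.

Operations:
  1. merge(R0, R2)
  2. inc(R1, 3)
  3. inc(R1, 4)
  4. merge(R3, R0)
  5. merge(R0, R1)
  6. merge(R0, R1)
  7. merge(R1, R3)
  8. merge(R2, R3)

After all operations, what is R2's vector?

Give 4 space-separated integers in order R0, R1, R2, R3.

Op 1: merge R0<->R2 -> R0=(0,0,0,0) R2=(0,0,0,0)
Op 2: inc R1 by 3 -> R1=(0,3,0,0) value=3
Op 3: inc R1 by 4 -> R1=(0,7,0,0) value=7
Op 4: merge R3<->R0 -> R3=(0,0,0,0) R0=(0,0,0,0)
Op 5: merge R0<->R1 -> R0=(0,7,0,0) R1=(0,7,0,0)
Op 6: merge R0<->R1 -> R0=(0,7,0,0) R1=(0,7,0,0)
Op 7: merge R1<->R3 -> R1=(0,7,0,0) R3=(0,7,0,0)
Op 8: merge R2<->R3 -> R2=(0,7,0,0) R3=(0,7,0,0)

Answer: 0 7 0 0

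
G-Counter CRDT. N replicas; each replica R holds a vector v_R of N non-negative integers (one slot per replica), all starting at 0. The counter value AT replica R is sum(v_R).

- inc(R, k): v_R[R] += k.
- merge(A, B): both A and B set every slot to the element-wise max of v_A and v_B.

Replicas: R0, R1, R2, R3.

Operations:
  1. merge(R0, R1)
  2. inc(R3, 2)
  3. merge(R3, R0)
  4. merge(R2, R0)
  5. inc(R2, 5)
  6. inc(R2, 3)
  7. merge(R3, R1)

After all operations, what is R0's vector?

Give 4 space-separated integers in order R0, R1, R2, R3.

Op 1: merge R0<->R1 -> R0=(0,0,0,0) R1=(0,0,0,0)
Op 2: inc R3 by 2 -> R3=(0,0,0,2) value=2
Op 3: merge R3<->R0 -> R3=(0,0,0,2) R0=(0,0,0,2)
Op 4: merge R2<->R0 -> R2=(0,0,0,2) R0=(0,0,0,2)
Op 5: inc R2 by 5 -> R2=(0,0,5,2) value=7
Op 6: inc R2 by 3 -> R2=(0,0,8,2) value=10
Op 7: merge R3<->R1 -> R3=(0,0,0,2) R1=(0,0,0,2)

Answer: 0 0 0 2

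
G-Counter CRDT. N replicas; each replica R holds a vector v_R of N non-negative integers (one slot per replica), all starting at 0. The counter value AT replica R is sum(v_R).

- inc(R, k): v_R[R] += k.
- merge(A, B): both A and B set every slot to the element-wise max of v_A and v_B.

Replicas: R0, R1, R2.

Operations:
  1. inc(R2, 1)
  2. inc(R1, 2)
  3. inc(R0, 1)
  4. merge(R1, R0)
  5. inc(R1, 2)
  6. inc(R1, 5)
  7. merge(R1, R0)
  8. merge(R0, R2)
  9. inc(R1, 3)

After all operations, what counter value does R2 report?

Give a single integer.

Answer: 11

Derivation:
Op 1: inc R2 by 1 -> R2=(0,0,1) value=1
Op 2: inc R1 by 2 -> R1=(0,2,0) value=2
Op 3: inc R0 by 1 -> R0=(1,0,0) value=1
Op 4: merge R1<->R0 -> R1=(1,2,0) R0=(1,2,0)
Op 5: inc R1 by 2 -> R1=(1,4,0) value=5
Op 6: inc R1 by 5 -> R1=(1,9,0) value=10
Op 7: merge R1<->R0 -> R1=(1,9,0) R0=(1,9,0)
Op 8: merge R0<->R2 -> R0=(1,9,1) R2=(1,9,1)
Op 9: inc R1 by 3 -> R1=(1,12,0) value=13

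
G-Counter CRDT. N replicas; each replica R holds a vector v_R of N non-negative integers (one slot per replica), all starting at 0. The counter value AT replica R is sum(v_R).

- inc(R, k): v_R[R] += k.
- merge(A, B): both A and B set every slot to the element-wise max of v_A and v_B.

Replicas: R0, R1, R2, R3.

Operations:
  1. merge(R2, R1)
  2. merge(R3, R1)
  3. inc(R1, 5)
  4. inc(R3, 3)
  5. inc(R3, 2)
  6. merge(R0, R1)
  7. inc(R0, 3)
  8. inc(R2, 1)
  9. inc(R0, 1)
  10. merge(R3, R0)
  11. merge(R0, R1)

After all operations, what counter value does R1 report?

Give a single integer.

Answer: 14

Derivation:
Op 1: merge R2<->R1 -> R2=(0,0,0,0) R1=(0,0,0,0)
Op 2: merge R3<->R1 -> R3=(0,0,0,0) R1=(0,0,0,0)
Op 3: inc R1 by 5 -> R1=(0,5,0,0) value=5
Op 4: inc R3 by 3 -> R3=(0,0,0,3) value=3
Op 5: inc R3 by 2 -> R3=(0,0,0,5) value=5
Op 6: merge R0<->R1 -> R0=(0,5,0,0) R1=(0,5,0,0)
Op 7: inc R0 by 3 -> R0=(3,5,0,0) value=8
Op 8: inc R2 by 1 -> R2=(0,0,1,0) value=1
Op 9: inc R0 by 1 -> R0=(4,5,0,0) value=9
Op 10: merge R3<->R0 -> R3=(4,5,0,5) R0=(4,5,0,5)
Op 11: merge R0<->R1 -> R0=(4,5,0,5) R1=(4,5,0,5)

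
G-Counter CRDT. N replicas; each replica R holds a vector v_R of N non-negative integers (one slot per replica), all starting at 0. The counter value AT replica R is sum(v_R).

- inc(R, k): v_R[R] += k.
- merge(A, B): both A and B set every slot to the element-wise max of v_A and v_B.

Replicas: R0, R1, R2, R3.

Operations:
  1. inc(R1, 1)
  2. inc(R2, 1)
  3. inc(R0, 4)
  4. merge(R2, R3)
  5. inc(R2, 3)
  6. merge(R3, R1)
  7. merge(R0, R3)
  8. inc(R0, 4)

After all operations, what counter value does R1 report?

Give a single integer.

Op 1: inc R1 by 1 -> R1=(0,1,0,0) value=1
Op 2: inc R2 by 1 -> R2=(0,0,1,0) value=1
Op 3: inc R0 by 4 -> R0=(4,0,0,0) value=4
Op 4: merge R2<->R3 -> R2=(0,0,1,0) R3=(0,0,1,0)
Op 5: inc R2 by 3 -> R2=(0,0,4,0) value=4
Op 6: merge R3<->R1 -> R3=(0,1,1,0) R1=(0,1,1,0)
Op 7: merge R0<->R3 -> R0=(4,1,1,0) R3=(4,1,1,0)
Op 8: inc R0 by 4 -> R0=(8,1,1,0) value=10

Answer: 2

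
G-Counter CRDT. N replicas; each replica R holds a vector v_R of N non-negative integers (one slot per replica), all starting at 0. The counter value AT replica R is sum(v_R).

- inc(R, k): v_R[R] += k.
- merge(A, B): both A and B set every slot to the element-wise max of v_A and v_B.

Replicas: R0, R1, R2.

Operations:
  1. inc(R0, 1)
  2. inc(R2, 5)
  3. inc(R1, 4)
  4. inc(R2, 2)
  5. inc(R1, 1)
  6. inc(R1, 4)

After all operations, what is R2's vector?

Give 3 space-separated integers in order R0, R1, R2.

Op 1: inc R0 by 1 -> R0=(1,0,0) value=1
Op 2: inc R2 by 5 -> R2=(0,0,5) value=5
Op 3: inc R1 by 4 -> R1=(0,4,0) value=4
Op 4: inc R2 by 2 -> R2=(0,0,7) value=7
Op 5: inc R1 by 1 -> R1=(0,5,0) value=5
Op 6: inc R1 by 4 -> R1=(0,9,0) value=9

Answer: 0 0 7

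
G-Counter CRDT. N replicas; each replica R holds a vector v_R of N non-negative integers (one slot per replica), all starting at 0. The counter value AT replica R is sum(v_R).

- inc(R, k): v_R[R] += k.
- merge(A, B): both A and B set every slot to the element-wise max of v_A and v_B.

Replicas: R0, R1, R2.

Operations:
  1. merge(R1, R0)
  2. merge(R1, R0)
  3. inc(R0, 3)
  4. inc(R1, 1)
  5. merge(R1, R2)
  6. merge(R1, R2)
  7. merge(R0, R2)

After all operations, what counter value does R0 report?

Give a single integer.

Op 1: merge R1<->R0 -> R1=(0,0,0) R0=(0,0,0)
Op 2: merge R1<->R0 -> R1=(0,0,0) R0=(0,0,0)
Op 3: inc R0 by 3 -> R0=(3,0,0) value=3
Op 4: inc R1 by 1 -> R1=(0,1,0) value=1
Op 5: merge R1<->R2 -> R1=(0,1,0) R2=(0,1,0)
Op 6: merge R1<->R2 -> R1=(0,1,0) R2=(0,1,0)
Op 7: merge R0<->R2 -> R0=(3,1,0) R2=(3,1,0)

Answer: 4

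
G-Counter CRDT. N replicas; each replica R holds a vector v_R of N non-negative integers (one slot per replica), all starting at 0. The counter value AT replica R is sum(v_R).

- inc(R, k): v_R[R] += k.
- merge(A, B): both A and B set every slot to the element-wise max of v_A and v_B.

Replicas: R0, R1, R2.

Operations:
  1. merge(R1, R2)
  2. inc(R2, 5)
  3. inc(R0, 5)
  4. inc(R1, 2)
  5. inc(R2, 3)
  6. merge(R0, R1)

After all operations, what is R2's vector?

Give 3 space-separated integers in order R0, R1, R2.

Op 1: merge R1<->R2 -> R1=(0,0,0) R2=(0,0,0)
Op 2: inc R2 by 5 -> R2=(0,0,5) value=5
Op 3: inc R0 by 5 -> R0=(5,0,0) value=5
Op 4: inc R1 by 2 -> R1=(0,2,0) value=2
Op 5: inc R2 by 3 -> R2=(0,0,8) value=8
Op 6: merge R0<->R1 -> R0=(5,2,0) R1=(5,2,0)

Answer: 0 0 8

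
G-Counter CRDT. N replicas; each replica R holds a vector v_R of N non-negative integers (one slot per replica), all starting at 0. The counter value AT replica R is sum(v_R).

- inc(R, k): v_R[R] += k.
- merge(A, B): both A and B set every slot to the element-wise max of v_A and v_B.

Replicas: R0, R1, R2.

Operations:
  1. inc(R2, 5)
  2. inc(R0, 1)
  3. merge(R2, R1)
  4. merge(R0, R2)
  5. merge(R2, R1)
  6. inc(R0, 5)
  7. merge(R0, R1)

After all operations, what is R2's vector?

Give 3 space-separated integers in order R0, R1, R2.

Op 1: inc R2 by 5 -> R2=(0,0,5) value=5
Op 2: inc R0 by 1 -> R0=(1,0,0) value=1
Op 3: merge R2<->R1 -> R2=(0,0,5) R1=(0,0,5)
Op 4: merge R0<->R2 -> R0=(1,0,5) R2=(1,0,5)
Op 5: merge R2<->R1 -> R2=(1,0,5) R1=(1,0,5)
Op 6: inc R0 by 5 -> R0=(6,0,5) value=11
Op 7: merge R0<->R1 -> R0=(6,0,5) R1=(6,0,5)

Answer: 1 0 5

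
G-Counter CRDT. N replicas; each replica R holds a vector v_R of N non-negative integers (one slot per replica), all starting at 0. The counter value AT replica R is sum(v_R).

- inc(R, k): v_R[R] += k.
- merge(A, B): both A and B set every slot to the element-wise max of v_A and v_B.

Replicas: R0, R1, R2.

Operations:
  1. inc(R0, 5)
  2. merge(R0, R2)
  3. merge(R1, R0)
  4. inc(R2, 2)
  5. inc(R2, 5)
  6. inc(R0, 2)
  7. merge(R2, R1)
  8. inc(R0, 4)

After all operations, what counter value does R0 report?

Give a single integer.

Op 1: inc R0 by 5 -> R0=(5,0,0) value=5
Op 2: merge R0<->R2 -> R0=(5,0,0) R2=(5,0,0)
Op 3: merge R1<->R0 -> R1=(5,0,0) R0=(5,0,0)
Op 4: inc R2 by 2 -> R2=(5,0,2) value=7
Op 5: inc R2 by 5 -> R2=(5,0,7) value=12
Op 6: inc R0 by 2 -> R0=(7,0,0) value=7
Op 7: merge R2<->R1 -> R2=(5,0,7) R1=(5,0,7)
Op 8: inc R0 by 4 -> R0=(11,0,0) value=11

Answer: 11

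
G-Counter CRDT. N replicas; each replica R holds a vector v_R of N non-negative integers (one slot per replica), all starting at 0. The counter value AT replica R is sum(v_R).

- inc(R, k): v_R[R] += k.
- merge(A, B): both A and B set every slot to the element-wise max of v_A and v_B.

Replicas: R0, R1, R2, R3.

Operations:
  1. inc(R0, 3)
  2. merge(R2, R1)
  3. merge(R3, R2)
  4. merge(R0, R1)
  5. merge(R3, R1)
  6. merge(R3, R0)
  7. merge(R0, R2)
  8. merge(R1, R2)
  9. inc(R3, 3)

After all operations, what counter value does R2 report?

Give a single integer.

Op 1: inc R0 by 3 -> R0=(3,0,0,0) value=3
Op 2: merge R2<->R1 -> R2=(0,0,0,0) R1=(0,0,0,0)
Op 3: merge R3<->R2 -> R3=(0,0,0,0) R2=(0,0,0,0)
Op 4: merge R0<->R1 -> R0=(3,0,0,0) R1=(3,0,0,0)
Op 5: merge R3<->R1 -> R3=(3,0,0,0) R1=(3,0,0,0)
Op 6: merge R3<->R0 -> R3=(3,0,0,0) R0=(3,0,0,0)
Op 7: merge R0<->R2 -> R0=(3,0,0,0) R2=(3,0,0,0)
Op 8: merge R1<->R2 -> R1=(3,0,0,0) R2=(3,0,0,0)
Op 9: inc R3 by 3 -> R3=(3,0,0,3) value=6

Answer: 3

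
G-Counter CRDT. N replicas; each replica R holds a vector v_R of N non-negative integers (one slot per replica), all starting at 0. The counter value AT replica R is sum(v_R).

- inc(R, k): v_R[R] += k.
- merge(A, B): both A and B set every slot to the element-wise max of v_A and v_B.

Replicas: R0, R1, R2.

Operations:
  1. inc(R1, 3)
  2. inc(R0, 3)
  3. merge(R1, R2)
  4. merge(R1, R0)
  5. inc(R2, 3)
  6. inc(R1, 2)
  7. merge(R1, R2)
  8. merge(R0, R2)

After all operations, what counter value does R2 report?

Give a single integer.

Op 1: inc R1 by 3 -> R1=(0,3,0) value=3
Op 2: inc R0 by 3 -> R0=(3,0,0) value=3
Op 3: merge R1<->R2 -> R1=(0,3,0) R2=(0,3,0)
Op 4: merge R1<->R0 -> R1=(3,3,0) R0=(3,3,0)
Op 5: inc R2 by 3 -> R2=(0,3,3) value=6
Op 6: inc R1 by 2 -> R1=(3,5,0) value=8
Op 7: merge R1<->R2 -> R1=(3,5,3) R2=(3,5,3)
Op 8: merge R0<->R2 -> R0=(3,5,3) R2=(3,5,3)

Answer: 11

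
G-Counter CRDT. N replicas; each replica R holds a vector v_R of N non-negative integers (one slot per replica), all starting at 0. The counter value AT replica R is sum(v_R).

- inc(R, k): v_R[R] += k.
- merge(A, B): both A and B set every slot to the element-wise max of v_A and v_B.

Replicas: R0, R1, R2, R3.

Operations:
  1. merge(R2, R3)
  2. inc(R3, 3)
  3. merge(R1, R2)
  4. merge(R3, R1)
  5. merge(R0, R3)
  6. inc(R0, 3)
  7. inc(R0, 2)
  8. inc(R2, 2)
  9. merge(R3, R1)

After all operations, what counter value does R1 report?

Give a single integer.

Answer: 3

Derivation:
Op 1: merge R2<->R3 -> R2=(0,0,0,0) R3=(0,0,0,0)
Op 2: inc R3 by 3 -> R3=(0,0,0,3) value=3
Op 3: merge R1<->R2 -> R1=(0,0,0,0) R2=(0,0,0,0)
Op 4: merge R3<->R1 -> R3=(0,0,0,3) R1=(0,0,0,3)
Op 5: merge R0<->R3 -> R0=(0,0,0,3) R3=(0,0,0,3)
Op 6: inc R0 by 3 -> R0=(3,0,0,3) value=6
Op 7: inc R0 by 2 -> R0=(5,0,0,3) value=8
Op 8: inc R2 by 2 -> R2=(0,0,2,0) value=2
Op 9: merge R3<->R1 -> R3=(0,0,0,3) R1=(0,0,0,3)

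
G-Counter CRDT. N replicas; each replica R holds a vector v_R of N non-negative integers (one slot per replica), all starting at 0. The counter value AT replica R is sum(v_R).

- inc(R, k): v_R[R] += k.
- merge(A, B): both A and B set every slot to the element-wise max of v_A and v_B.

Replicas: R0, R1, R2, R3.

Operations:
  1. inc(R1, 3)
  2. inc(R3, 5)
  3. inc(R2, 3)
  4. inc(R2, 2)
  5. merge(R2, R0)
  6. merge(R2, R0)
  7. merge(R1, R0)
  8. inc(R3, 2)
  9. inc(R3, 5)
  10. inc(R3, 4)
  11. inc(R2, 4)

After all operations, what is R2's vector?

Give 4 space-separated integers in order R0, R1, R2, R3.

Op 1: inc R1 by 3 -> R1=(0,3,0,0) value=3
Op 2: inc R3 by 5 -> R3=(0,0,0,5) value=5
Op 3: inc R2 by 3 -> R2=(0,0,3,0) value=3
Op 4: inc R2 by 2 -> R2=(0,0,5,0) value=5
Op 5: merge R2<->R0 -> R2=(0,0,5,0) R0=(0,0,5,0)
Op 6: merge R2<->R0 -> R2=(0,0,5,0) R0=(0,0,5,0)
Op 7: merge R1<->R0 -> R1=(0,3,5,0) R0=(0,3,5,0)
Op 8: inc R3 by 2 -> R3=(0,0,0,7) value=7
Op 9: inc R3 by 5 -> R3=(0,0,0,12) value=12
Op 10: inc R3 by 4 -> R3=(0,0,0,16) value=16
Op 11: inc R2 by 4 -> R2=(0,0,9,0) value=9

Answer: 0 0 9 0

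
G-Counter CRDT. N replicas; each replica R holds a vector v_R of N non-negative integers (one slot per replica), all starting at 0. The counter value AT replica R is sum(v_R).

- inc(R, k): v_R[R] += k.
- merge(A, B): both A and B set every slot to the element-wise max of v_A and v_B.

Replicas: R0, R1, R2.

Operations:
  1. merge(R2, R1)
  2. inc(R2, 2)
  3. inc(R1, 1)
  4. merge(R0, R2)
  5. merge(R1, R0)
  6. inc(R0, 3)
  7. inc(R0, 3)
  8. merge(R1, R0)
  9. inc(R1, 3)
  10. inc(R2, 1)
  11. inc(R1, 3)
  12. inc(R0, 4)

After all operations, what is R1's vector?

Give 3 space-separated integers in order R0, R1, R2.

Op 1: merge R2<->R1 -> R2=(0,0,0) R1=(0,0,0)
Op 2: inc R2 by 2 -> R2=(0,0,2) value=2
Op 3: inc R1 by 1 -> R1=(0,1,0) value=1
Op 4: merge R0<->R2 -> R0=(0,0,2) R2=(0,0,2)
Op 5: merge R1<->R0 -> R1=(0,1,2) R0=(0,1,2)
Op 6: inc R0 by 3 -> R0=(3,1,2) value=6
Op 7: inc R0 by 3 -> R0=(6,1,2) value=9
Op 8: merge R1<->R0 -> R1=(6,1,2) R0=(6,1,2)
Op 9: inc R1 by 3 -> R1=(6,4,2) value=12
Op 10: inc R2 by 1 -> R2=(0,0,3) value=3
Op 11: inc R1 by 3 -> R1=(6,7,2) value=15
Op 12: inc R0 by 4 -> R0=(10,1,2) value=13

Answer: 6 7 2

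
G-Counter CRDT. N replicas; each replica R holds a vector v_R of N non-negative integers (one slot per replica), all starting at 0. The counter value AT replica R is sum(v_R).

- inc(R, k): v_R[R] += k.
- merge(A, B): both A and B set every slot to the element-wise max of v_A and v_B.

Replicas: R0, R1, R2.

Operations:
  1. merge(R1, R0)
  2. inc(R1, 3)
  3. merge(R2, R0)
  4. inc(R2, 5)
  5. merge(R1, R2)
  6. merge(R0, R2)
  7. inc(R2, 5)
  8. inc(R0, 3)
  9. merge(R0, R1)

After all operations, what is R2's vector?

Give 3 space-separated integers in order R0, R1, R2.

Op 1: merge R1<->R0 -> R1=(0,0,0) R0=(0,0,0)
Op 2: inc R1 by 3 -> R1=(0,3,0) value=3
Op 3: merge R2<->R0 -> R2=(0,0,0) R0=(0,0,0)
Op 4: inc R2 by 5 -> R2=(0,0,5) value=5
Op 5: merge R1<->R2 -> R1=(0,3,5) R2=(0,3,5)
Op 6: merge R0<->R2 -> R0=(0,3,5) R2=(0,3,5)
Op 7: inc R2 by 5 -> R2=(0,3,10) value=13
Op 8: inc R0 by 3 -> R0=(3,3,5) value=11
Op 9: merge R0<->R1 -> R0=(3,3,5) R1=(3,3,5)

Answer: 0 3 10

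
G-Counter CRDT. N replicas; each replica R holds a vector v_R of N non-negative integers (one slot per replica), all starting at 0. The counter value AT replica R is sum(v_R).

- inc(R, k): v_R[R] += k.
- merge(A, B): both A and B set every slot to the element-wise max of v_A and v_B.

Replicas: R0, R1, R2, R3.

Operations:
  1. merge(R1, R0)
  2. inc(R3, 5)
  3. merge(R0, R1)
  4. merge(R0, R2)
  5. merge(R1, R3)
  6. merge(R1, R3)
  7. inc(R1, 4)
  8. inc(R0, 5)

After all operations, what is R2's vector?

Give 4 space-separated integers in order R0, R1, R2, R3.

Answer: 0 0 0 0

Derivation:
Op 1: merge R1<->R0 -> R1=(0,0,0,0) R0=(0,0,0,0)
Op 2: inc R3 by 5 -> R3=(0,0,0,5) value=5
Op 3: merge R0<->R1 -> R0=(0,0,0,0) R1=(0,0,0,0)
Op 4: merge R0<->R2 -> R0=(0,0,0,0) R2=(0,0,0,0)
Op 5: merge R1<->R3 -> R1=(0,0,0,5) R3=(0,0,0,5)
Op 6: merge R1<->R3 -> R1=(0,0,0,5) R3=(0,0,0,5)
Op 7: inc R1 by 4 -> R1=(0,4,0,5) value=9
Op 8: inc R0 by 5 -> R0=(5,0,0,0) value=5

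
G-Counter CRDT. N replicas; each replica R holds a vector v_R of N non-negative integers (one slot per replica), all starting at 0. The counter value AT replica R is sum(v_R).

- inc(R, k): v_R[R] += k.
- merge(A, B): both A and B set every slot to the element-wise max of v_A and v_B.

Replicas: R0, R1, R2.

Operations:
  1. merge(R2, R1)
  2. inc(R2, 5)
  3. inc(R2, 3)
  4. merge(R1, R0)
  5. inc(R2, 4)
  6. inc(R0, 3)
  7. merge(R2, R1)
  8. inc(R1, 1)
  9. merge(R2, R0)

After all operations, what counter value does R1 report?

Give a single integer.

Answer: 13

Derivation:
Op 1: merge R2<->R1 -> R2=(0,0,0) R1=(0,0,0)
Op 2: inc R2 by 5 -> R2=(0,0,5) value=5
Op 3: inc R2 by 3 -> R2=(0,0,8) value=8
Op 4: merge R1<->R0 -> R1=(0,0,0) R0=(0,0,0)
Op 5: inc R2 by 4 -> R2=(0,0,12) value=12
Op 6: inc R0 by 3 -> R0=(3,0,0) value=3
Op 7: merge R2<->R1 -> R2=(0,0,12) R1=(0,0,12)
Op 8: inc R1 by 1 -> R1=(0,1,12) value=13
Op 9: merge R2<->R0 -> R2=(3,0,12) R0=(3,0,12)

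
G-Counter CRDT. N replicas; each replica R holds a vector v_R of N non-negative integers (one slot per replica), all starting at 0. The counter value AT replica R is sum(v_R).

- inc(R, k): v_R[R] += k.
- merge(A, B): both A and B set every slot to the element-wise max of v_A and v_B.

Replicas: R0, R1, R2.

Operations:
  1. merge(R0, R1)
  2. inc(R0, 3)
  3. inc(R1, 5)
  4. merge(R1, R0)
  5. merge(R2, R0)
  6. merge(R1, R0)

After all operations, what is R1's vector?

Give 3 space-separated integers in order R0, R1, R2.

Answer: 3 5 0

Derivation:
Op 1: merge R0<->R1 -> R0=(0,0,0) R1=(0,0,0)
Op 2: inc R0 by 3 -> R0=(3,0,0) value=3
Op 3: inc R1 by 5 -> R1=(0,5,0) value=5
Op 4: merge R1<->R0 -> R1=(3,5,0) R0=(3,5,0)
Op 5: merge R2<->R0 -> R2=(3,5,0) R0=(3,5,0)
Op 6: merge R1<->R0 -> R1=(3,5,0) R0=(3,5,0)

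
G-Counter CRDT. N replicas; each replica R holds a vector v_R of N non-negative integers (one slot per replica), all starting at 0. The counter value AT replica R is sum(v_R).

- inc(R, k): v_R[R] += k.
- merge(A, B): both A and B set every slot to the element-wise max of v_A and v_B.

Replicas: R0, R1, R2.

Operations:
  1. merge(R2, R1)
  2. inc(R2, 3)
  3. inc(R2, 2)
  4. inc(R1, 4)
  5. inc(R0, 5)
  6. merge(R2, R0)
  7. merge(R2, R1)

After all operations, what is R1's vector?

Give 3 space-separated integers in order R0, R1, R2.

Answer: 5 4 5

Derivation:
Op 1: merge R2<->R1 -> R2=(0,0,0) R1=(0,0,0)
Op 2: inc R2 by 3 -> R2=(0,0,3) value=3
Op 3: inc R2 by 2 -> R2=(0,0,5) value=5
Op 4: inc R1 by 4 -> R1=(0,4,0) value=4
Op 5: inc R0 by 5 -> R0=(5,0,0) value=5
Op 6: merge R2<->R0 -> R2=(5,0,5) R0=(5,0,5)
Op 7: merge R2<->R1 -> R2=(5,4,5) R1=(5,4,5)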